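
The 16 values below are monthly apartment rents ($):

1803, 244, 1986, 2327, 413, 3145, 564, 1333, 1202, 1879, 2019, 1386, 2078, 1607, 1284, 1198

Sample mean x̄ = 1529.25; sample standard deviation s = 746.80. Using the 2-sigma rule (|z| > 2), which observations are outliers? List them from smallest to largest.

3145

Cutoffs at x̄ ± 2s: 1529.25 ± 2·746.80 = [35.65, 3022.85].
3145: z = 2.16, |z| > 2 → outlier.
Every other value lies within [35.65, 3022.85].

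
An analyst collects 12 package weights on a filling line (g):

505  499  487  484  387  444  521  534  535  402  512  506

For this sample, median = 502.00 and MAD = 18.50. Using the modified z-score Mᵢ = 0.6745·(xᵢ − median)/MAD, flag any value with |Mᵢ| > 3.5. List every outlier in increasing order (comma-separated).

387, 402

|Mᵢ| > 3.5 ⇔ |xᵢ − 502.00| > 3.5·18.50/0.6745 = 96.00.
So outliers lie outside [406.00, 598.00].
387: M = -4.19 → outlier.
402: M = -3.65 → outlier.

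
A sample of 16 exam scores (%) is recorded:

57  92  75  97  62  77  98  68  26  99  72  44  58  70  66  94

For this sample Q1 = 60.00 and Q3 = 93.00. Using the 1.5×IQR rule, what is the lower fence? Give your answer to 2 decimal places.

IQR = Q3 − Q1 = 93.00 − 60.00 = 33.00.
Lower fence = Q1 − 1.5·IQR = 60.00 − 49.50 = 10.50.
Upper fence = Q3 + 1.5·IQR = 93.00 + 49.50 = 142.50.

10.50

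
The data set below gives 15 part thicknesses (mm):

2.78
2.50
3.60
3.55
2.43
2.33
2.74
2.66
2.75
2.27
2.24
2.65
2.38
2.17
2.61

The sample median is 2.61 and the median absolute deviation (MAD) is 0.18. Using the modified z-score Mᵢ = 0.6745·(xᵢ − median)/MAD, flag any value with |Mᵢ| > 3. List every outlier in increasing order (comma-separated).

3.55, 3.60

|Mᵢ| > 3 ⇔ |xᵢ − 2.61| > 3·0.18/0.6745 = 0.80.
So outliers lie outside [1.81, 3.41].
3.55: M = 3.52 → outlier.
3.60: M = 3.71 → outlier.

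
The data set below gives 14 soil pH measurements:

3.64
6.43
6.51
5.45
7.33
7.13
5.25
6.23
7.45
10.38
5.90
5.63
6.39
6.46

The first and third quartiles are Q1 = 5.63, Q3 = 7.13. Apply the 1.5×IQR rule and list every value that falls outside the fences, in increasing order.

IQR = Q3 − Q1 = 7.13 − 5.63 = 1.50.
Lower fence = Q1 − 1.5·IQR = 5.63 − 2.25 = 3.38.
Upper fence = Q3 + 1.5·IQR = 7.13 + 2.25 = 9.38.
10.38 > 9.38 → outlier.
All remaining values lie within [3.38, 9.38].

10.38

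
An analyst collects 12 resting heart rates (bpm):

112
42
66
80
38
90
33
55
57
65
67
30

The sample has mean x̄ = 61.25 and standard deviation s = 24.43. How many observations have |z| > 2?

Cutoffs: x̄ ± 2s = [12.39, 110.11].
Outside the cutoffs: 112.

1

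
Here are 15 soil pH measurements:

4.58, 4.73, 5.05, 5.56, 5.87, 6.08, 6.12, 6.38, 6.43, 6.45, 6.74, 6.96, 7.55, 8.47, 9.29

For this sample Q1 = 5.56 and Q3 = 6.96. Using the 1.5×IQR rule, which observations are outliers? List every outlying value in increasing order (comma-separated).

IQR = Q3 − Q1 = 6.96 − 5.56 = 1.40.
Lower fence = Q1 − 1.5·IQR = 5.56 − 2.10 = 3.46.
Upper fence = Q3 + 1.5·IQR = 6.96 + 2.10 = 9.06.
9.29 > 9.06 → outlier.
All remaining values lie within [3.46, 9.06].

9.29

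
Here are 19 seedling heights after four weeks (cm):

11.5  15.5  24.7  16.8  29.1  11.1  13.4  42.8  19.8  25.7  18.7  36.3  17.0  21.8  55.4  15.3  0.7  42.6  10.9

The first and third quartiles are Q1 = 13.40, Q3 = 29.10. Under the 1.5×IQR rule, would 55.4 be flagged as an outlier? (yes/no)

IQR = Q3 − Q1 = 29.10 − 13.40 = 15.70.
Lower fence = Q1 − 1.5·IQR = 13.40 − 23.55 = -10.15.
Upper fence = Q3 + 1.5·IQR = 29.10 + 23.55 = 52.65.
55.4 lies above the upper fence.

yes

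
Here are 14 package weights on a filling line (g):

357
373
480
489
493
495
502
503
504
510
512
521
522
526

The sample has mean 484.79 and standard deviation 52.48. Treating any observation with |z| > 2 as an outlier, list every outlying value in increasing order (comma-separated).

357, 373

Cutoffs at x̄ ± 2s: 484.79 ± 2·52.48 = [379.83, 589.75].
357: z = -2.44, |z| > 2 → outlier.
373: z = -2.13, |z| > 2 → outlier.
Every other value lies within [379.83, 589.75].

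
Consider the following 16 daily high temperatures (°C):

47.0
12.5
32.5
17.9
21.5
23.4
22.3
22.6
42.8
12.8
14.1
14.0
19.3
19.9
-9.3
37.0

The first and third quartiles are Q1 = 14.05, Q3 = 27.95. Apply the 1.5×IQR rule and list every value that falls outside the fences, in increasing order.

-9.3

IQR = Q3 − Q1 = 27.95 − 14.05 = 13.90.
Lower fence = Q1 − 1.5·IQR = 14.05 − 20.85 = -6.80.
Upper fence = Q3 + 1.5·IQR = 27.95 + 20.85 = 48.80.
-9.3 < -6.80 → outlier.
All remaining values lie within [-6.80, 48.80].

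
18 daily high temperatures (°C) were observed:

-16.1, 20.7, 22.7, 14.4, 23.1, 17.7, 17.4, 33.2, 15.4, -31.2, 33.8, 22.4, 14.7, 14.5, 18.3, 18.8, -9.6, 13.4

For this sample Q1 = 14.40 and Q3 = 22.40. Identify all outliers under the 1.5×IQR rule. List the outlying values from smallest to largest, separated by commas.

IQR = Q3 − Q1 = 22.40 − 14.40 = 8.00.
Lower fence = Q1 − 1.5·IQR = 14.40 − 12.00 = 2.40.
Upper fence = Q3 + 1.5·IQR = 22.40 + 12.00 = 34.40.
-31.2 < 2.40 → outlier.
-16.1 < 2.40 → outlier.
-9.6 < 2.40 → outlier.
All remaining values lie within [2.40, 34.40].

-31.2, -16.1, -9.6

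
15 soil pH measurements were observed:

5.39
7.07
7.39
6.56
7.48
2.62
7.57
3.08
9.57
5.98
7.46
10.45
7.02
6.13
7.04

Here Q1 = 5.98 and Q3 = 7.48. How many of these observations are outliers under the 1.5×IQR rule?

3

IQR = 1.50; fences at 5.98 − 2.25 = 3.73 and 7.48 + 2.25 = 9.73.
Outside the cutoffs: 2.62, 3.08, 10.45.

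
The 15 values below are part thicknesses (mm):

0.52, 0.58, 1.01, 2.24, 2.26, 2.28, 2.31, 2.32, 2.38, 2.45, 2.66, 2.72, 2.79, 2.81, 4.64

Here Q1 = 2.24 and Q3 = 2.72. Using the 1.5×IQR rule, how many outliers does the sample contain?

IQR = 0.48; fences at 2.24 − 0.72 = 1.52 and 2.72 + 0.72 = 3.44.
Outside the cutoffs: 0.52, 0.58, 1.01, 4.64.

4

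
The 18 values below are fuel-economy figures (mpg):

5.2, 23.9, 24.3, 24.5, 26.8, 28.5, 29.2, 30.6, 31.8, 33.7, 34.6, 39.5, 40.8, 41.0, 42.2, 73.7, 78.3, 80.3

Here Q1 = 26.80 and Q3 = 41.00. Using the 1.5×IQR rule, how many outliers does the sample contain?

4

IQR = 14.20; fences at 26.80 − 21.30 = 5.50 and 41.00 + 21.30 = 62.30.
Outside the cutoffs: 5.2, 73.7, 78.3, 80.3.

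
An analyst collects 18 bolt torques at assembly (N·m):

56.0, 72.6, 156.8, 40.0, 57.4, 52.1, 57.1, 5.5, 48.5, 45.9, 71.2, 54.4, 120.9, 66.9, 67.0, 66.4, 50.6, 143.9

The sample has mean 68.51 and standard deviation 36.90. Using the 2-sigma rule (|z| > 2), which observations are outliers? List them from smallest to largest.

Cutoffs at x̄ ± 2s: 68.51 ± 2·36.90 = [-5.29, 142.31].
143.9: z = 2.04, |z| > 2 → outlier.
156.8: z = 2.39, |z| > 2 → outlier.
Every other value lies within [-5.29, 142.31].

143.9, 156.8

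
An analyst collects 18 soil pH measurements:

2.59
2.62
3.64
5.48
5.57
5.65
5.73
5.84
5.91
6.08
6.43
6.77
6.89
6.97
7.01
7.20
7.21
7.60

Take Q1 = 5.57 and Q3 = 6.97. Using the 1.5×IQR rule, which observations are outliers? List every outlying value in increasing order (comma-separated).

IQR = Q3 − Q1 = 6.97 − 5.57 = 1.40.
Lower fence = Q1 − 1.5·IQR = 5.57 − 2.10 = 3.47.
Upper fence = Q3 + 1.5·IQR = 6.97 + 2.10 = 9.07.
2.59 < 3.47 → outlier.
2.62 < 3.47 → outlier.
All remaining values lie within [3.47, 9.07].

2.59, 2.62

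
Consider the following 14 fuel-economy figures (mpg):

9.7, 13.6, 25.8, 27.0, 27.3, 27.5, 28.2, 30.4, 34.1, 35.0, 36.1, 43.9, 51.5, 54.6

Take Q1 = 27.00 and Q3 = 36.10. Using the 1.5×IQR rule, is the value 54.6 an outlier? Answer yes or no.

IQR = Q3 − Q1 = 36.10 − 27.00 = 9.10.
Lower fence = Q1 − 1.5·IQR = 27.00 − 13.65 = 13.35.
Upper fence = Q3 + 1.5·IQR = 36.10 + 13.65 = 49.75.
54.6 lies above the upper fence.

yes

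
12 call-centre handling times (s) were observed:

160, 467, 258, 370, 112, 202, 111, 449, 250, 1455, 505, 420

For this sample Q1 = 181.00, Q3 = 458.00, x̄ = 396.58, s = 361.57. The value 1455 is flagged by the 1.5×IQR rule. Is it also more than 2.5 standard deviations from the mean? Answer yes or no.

z = (1455 − 396.58) / 361.57 = 2.93.
|z| = 2.93 > 2.5.

yes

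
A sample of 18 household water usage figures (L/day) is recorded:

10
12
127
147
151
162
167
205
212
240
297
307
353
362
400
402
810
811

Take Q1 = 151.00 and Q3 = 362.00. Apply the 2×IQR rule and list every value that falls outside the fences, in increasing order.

810, 811

IQR = Q3 − Q1 = 362.00 − 151.00 = 211.00.
Lower fence = Q1 − 2·IQR = 151.00 − 422.00 = -271.00.
Upper fence = Q3 + 2·IQR = 362.00 + 422.00 = 784.00.
810 > 784.00 → outlier.
811 > 784.00 → outlier.
All remaining values lie within [-271.00, 784.00].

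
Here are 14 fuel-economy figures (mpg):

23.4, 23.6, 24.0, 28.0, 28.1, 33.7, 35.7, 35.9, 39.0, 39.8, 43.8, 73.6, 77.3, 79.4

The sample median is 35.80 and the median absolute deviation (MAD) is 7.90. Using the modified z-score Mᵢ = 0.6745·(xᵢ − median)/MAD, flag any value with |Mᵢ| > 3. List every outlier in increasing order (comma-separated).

|Mᵢ| > 3 ⇔ |xᵢ − 35.80| > 3·7.90/0.6745 = 35.14.
So outliers lie outside [0.66, 70.94].
73.6: M = 3.23 → outlier.
77.3: M = 3.54 → outlier.
79.4: M = 3.72 → outlier.

73.6, 77.3, 79.4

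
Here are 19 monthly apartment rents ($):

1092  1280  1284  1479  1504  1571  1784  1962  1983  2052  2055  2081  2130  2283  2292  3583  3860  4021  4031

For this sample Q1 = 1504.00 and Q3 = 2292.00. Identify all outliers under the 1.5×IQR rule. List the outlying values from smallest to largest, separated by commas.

IQR = Q3 − Q1 = 2292.00 − 1504.00 = 788.00.
Lower fence = Q1 − 1.5·IQR = 1504.00 − 1182.00 = 322.00.
Upper fence = Q3 + 1.5·IQR = 2292.00 + 1182.00 = 3474.00.
3583 > 3474.00 → outlier.
3860 > 3474.00 → outlier.
4021 > 3474.00 → outlier.
4031 > 3474.00 → outlier.
All remaining values lie within [322.00, 3474.00].

3583, 3860, 4021, 4031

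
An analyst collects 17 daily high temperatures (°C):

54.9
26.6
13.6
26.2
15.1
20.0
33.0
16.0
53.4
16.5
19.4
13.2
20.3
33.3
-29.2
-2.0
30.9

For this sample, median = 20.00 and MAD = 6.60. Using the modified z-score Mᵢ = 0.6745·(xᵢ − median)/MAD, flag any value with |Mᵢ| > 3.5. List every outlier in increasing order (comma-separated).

|Mᵢ| > 3.5 ⇔ |xᵢ − 20.00| > 3.5·6.60/0.6745 = 34.25.
So outliers lie outside [-14.25, 54.25].
-29.2: M = -5.03 → outlier.
54.9: M = 3.57 → outlier.

-29.2, 54.9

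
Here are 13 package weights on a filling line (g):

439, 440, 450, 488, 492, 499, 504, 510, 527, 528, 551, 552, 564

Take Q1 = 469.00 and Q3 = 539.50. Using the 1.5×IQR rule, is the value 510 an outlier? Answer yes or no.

IQR = Q3 − Q1 = 539.50 − 469.00 = 70.50.
Lower fence = Q1 − 1.5·IQR = 469.00 − 105.75 = 363.25.
Upper fence = Q3 + 1.5·IQR = 539.50 + 105.75 = 645.25.
510 lies within [363.25, 645.25].

no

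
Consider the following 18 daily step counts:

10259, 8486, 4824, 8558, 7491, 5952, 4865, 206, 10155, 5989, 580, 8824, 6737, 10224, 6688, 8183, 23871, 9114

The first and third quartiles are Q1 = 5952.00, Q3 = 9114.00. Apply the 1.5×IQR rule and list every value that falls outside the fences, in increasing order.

IQR = Q3 − Q1 = 9114.00 − 5952.00 = 3162.00.
Lower fence = Q1 − 1.5·IQR = 5952.00 − 4743.00 = 1209.00.
Upper fence = Q3 + 1.5·IQR = 9114.00 + 4743.00 = 13857.00.
206 < 1209.00 → outlier.
580 < 1209.00 → outlier.
23871 > 13857.00 → outlier.
All remaining values lie within [1209.00, 13857.00].

206, 580, 23871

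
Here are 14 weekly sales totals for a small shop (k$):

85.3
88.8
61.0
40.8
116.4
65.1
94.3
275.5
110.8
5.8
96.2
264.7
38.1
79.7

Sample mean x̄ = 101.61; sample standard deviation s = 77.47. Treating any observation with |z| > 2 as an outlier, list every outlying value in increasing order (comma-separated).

264.7, 275.5

Cutoffs at x̄ ± 2s: 101.61 ± 2·77.47 = [-53.33, 256.55].
264.7: z = 2.11, |z| > 2 → outlier.
275.5: z = 2.24, |z| > 2 → outlier.
Every other value lies within [-53.33, 256.55].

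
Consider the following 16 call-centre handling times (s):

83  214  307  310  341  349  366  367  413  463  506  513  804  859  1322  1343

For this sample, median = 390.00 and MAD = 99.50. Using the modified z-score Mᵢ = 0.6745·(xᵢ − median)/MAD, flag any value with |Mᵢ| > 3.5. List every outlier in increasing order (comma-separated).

|Mᵢ| > 3.5 ⇔ |xᵢ − 390.00| > 3.5·99.50/0.6745 = 516.31.
So outliers lie outside [-126.31, 906.31].
1322: M = 6.32 → outlier.
1343: M = 6.46 → outlier.

1322, 1343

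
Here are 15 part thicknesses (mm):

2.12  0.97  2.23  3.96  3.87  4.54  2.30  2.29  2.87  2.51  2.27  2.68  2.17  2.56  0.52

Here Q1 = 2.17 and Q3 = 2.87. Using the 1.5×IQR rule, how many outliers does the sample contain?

4

IQR = 0.70; fences at 2.17 − 1.05 = 1.12 and 2.87 + 1.05 = 3.92.
Outside the cutoffs: 0.52, 0.97, 3.96, 4.54.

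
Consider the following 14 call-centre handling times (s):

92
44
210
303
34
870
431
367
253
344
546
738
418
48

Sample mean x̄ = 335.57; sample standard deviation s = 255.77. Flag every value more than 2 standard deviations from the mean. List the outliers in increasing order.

Cutoffs at x̄ ± 2s: 335.57 ± 2·255.77 = [-175.97, 847.11].
870: z = 2.09, |z| > 2 → outlier.
Every other value lies within [-175.97, 847.11].

870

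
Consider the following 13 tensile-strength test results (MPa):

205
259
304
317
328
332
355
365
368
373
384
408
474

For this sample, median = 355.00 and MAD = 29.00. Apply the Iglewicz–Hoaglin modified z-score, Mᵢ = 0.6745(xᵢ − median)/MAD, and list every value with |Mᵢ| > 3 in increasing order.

|Mᵢ| > 3 ⇔ |xᵢ − 355.00| > 3·29.00/0.6745 = 128.98.
So outliers lie outside [226.02, 483.98].
205: M = -3.49 → outlier.

205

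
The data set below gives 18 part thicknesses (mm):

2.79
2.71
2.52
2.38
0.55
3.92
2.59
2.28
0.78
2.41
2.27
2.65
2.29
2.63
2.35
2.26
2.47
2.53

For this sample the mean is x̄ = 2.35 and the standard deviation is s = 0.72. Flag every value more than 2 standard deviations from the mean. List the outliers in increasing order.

0.55, 0.78, 3.92

Cutoffs at x̄ ± 2s: 2.35 ± 2·0.72 = [0.91, 3.79].
0.55: z = -2.50, |z| > 2 → outlier.
0.78: z = -2.18, |z| > 2 → outlier.
3.92: z = 2.18, |z| > 2 → outlier.
Every other value lies within [0.91, 3.79].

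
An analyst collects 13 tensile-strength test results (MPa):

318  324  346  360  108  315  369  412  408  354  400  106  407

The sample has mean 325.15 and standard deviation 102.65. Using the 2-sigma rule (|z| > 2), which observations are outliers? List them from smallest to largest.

106, 108

Cutoffs at x̄ ± 2s: 325.15 ± 2·102.65 = [119.85, 530.45].
106: z = -2.13, |z| > 2 → outlier.
108: z = -2.12, |z| > 2 → outlier.
Every other value lies within [119.85, 530.45].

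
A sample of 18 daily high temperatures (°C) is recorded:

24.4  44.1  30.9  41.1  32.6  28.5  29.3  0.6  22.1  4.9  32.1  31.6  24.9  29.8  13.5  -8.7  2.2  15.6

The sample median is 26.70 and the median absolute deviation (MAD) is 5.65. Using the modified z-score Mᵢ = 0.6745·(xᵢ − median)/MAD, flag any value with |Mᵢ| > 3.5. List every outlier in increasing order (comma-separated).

-8.7

|Mᵢ| > 3.5 ⇔ |xᵢ − 26.70| > 3.5·5.65/0.6745 = 29.32.
So outliers lie outside [-2.62, 56.02].
-8.7: M = -4.23 → outlier.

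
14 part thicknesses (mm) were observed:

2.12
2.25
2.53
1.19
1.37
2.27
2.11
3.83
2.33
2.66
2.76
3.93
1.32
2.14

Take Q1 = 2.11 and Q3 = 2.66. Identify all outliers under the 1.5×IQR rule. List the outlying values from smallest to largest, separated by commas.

IQR = Q3 − Q1 = 2.66 − 2.11 = 0.55.
Lower fence = Q1 − 1.5·IQR = 2.11 − 0.825 = 1.285.
Upper fence = Q3 + 1.5·IQR = 2.66 + 0.825 = 3.485.
1.19 < 1.285 → outlier.
3.83 > 3.485 → outlier.
3.93 > 3.485 → outlier.
All remaining values lie within [1.285, 3.485].

1.19, 3.83, 3.93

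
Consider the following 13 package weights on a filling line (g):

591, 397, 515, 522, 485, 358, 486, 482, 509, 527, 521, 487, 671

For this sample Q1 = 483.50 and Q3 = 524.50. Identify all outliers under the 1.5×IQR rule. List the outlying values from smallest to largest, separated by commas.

IQR = Q3 − Q1 = 524.50 − 483.50 = 41.00.
Lower fence = Q1 − 1.5·IQR = 483.50 − 61.50 = 422.00.
Upper fence = Q3 + 1.5·IQR = 524.50 + 61.50 = 586.00.
358 < 422.00 → outlier.
397 < 422.00 → outlier.
591 > 586.00 → outlier.
671 > 586.00 → outlier.
All remaining values lie within [422.00, 586.00].

358, 397, 591, 671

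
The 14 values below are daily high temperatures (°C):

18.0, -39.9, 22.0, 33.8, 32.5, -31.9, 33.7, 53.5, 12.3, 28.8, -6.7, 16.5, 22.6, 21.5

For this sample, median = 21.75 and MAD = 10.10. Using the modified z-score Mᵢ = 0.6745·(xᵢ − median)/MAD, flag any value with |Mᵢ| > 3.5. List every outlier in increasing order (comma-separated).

|Mᵢ| > 3.5 ⇔ |xᵢ − 21.75| > 3.5·10.10/0.6745 = 52.41.
So outliers lie outside [-30.66, 74.16].
-39.9: M = -4.12 → outlier.
-31.9: M = -3.58 → outlier.

-39.9, -31.9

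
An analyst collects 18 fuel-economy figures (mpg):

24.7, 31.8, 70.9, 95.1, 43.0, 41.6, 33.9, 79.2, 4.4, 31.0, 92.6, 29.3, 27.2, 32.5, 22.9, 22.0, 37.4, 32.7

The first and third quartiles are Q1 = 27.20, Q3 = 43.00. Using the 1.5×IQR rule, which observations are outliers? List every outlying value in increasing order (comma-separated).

70.9, 79.2, 92.6, 95.1

IQR = Q3 − Q1 = 43.00 − 27.20 = 15.80.
Lower fence = Q1 − 1.5·IQR = 27.20 − 23.70 = 3.50.
Upper fence = Q3 + 1.5·IQR = 43.00 + 23.70 = 66.70.
70.9 > 66.70 → outlier.
79.2 > 66.70 → outlier.
92.6 > 66.70 → outlier.
95.1 > 66.70 → outlier.
All remaining values lie within [3.50, 66.70].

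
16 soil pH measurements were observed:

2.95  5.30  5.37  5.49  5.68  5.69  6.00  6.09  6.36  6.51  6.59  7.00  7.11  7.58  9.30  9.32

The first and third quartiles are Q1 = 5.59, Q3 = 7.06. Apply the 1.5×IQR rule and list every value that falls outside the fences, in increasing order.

2.95, 9.30, 9.32

IQR = Q3 − Q1 = 7.06 − 5.59 = 1.47.
Lower fence = Q1 − 1.5·IQR = 5.59 − 2.205 = 3.385.
Upper fence = Q3 + 1.5·IQR = 7.06 + 2.205 = 9.265.
2.95 < 3.385 → outlier.
9.30 > 9.265 → outlier.
9.32 > 9.265 → outlier.
All remaining values lie within [3.385, 9.265].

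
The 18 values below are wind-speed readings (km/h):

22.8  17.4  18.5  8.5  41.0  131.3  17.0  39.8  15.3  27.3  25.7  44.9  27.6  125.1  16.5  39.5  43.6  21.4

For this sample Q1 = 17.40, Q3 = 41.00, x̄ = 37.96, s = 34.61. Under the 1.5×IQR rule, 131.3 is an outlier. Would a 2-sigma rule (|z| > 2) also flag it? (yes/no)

yes

z = (131.3 − 37.96) / 34.61 = 2.70.
|z| = 2.70 > 2.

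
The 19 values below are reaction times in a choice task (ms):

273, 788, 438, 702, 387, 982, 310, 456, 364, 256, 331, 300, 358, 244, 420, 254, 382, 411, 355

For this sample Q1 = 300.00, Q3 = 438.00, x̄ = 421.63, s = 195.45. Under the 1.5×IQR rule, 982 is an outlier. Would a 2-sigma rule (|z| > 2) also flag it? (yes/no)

yes

z = (982 − 421.63) / 195.45 = 2.87.
|z| = 2.87 > 2.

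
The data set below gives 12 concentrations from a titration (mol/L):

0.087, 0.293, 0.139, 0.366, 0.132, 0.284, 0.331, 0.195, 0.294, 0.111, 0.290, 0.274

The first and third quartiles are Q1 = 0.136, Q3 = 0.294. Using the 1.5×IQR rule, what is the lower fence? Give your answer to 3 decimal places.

IQR = Q3 − Q1 = 0.294 − 0.136 = 0.158.
Lower fence = Q1 − 1.5·IQR = 0.136 − 0.237 = -0.101.
Upper fence = Q3 + 1.5·IQR = 0.294 + 0.237 = 0.531.

-0.101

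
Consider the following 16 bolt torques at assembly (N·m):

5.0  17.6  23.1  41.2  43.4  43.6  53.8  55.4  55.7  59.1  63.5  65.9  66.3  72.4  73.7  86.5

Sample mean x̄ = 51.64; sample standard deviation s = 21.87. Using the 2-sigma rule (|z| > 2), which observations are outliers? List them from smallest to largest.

Cutoffs at x̄ ± 2s: 51.64 ± 2·21.87 = [7.90, 95.38].
5.0: z = -2.13, |z| > 2 → outlier.
Every other value lies within [7.90, 95.38].

5.0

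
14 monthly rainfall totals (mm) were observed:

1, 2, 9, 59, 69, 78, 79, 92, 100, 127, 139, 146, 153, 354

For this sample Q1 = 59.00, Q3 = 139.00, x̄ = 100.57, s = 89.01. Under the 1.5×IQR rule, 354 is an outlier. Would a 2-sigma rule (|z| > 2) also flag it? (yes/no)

yes

z = (354 − 100.57) / 89.01 = 2.85.
|z| = 2.85 > 2.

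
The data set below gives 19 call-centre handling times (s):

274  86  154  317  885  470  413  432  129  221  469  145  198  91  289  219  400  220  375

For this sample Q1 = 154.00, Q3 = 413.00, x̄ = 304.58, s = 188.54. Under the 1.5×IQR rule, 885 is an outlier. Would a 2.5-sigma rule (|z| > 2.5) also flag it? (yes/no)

z = (885 − 304.58) / 188.54 = 3.08.
|z| = 3.08 > 2.5.

yes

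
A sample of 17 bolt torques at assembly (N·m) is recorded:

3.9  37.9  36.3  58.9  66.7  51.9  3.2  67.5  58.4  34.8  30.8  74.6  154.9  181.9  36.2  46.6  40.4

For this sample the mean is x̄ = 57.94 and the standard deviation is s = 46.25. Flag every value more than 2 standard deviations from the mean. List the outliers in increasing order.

154.9, 181.9

Cutoffs at x̄ ± 2s: 57.94 ± 2·46.25 = [-34.56, 150.44].
154.9: z = 2.10, |z| > 2 → outlier.
181.9: z = 2.68, |z| > 2 → outlier.
Every other value lies within [-34.56, 150.44].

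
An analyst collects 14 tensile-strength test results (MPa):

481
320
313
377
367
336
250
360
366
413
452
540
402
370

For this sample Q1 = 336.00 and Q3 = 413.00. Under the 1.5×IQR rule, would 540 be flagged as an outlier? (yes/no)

yes

IQR = Q3 − Q1 = 413.00 − 336.00 = 77.00.
Lower fence = Q1 − 1.5·IQR = 336.00 − 115.50 = 220.50.
Upper fence = Q3 + 1.5·IQR = 413.00 + 115.50 = 528.50.
540 lies above the upper fence.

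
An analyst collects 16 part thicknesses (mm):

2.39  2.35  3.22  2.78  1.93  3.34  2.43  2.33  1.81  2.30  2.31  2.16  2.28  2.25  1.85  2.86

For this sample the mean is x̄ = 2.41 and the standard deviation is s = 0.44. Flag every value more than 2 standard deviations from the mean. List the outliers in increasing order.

3.34

Cutoffs at x̄ ± 2s: 2.41 ± 2·0.44 = [1.53, 3.29].
3.34: z = 2.11, |z| > 2 → outlier.
Every other value lies within [1.53, 3.29].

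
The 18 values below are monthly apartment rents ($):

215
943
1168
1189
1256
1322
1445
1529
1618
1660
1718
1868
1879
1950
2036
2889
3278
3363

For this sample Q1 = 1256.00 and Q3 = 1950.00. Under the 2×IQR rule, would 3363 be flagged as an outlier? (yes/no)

IQR = Q3 − Q1 = 1950.00 − 1256.00 = 694.00.
Lower fence = Q1 − 2·IQR = 1256.00 − 1388.00 = -132.00.
Upper fence = Q3 + 2·IQR = 1950.00 + 1388.00 = 3338.00.
3363 lies above the upper fence.

yes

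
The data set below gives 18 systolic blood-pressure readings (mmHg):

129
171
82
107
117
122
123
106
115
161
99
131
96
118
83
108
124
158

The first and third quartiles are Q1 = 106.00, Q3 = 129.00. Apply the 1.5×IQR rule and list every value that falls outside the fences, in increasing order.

171

IQR = Q3 − Q1 = 129.00 − 106.00 = 23.00.
Lower fence = Q1 − 1.5·IQR = 106.00 − 34.50 = 71.50.
Upper fence = Q3 + 1.5·IQR = 129.00 + 34.50 = 163.50.
171 > 163.50 → outlier.
All remaining values lie within [71.50, 163.50].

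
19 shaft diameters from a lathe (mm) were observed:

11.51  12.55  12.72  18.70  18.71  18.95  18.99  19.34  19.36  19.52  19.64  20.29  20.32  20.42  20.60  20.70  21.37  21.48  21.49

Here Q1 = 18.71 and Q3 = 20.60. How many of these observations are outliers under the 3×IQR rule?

3

IQR = 1.89; fences at 18.71 − 5.67 = 13.04 and 20.60 + 5.67 = 26.27.
Outside the cutoffs: 11.51, 12.55, 12.72.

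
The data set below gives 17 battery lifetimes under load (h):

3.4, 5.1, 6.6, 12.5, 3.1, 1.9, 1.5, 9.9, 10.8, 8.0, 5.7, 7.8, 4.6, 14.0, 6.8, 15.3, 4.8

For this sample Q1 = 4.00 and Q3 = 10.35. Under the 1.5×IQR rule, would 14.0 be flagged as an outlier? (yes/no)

IQR = Q3 − Q1 = 10.35 − 4.00 = 6.35.
Lower fence = Q1 − 1.5·IQR = 4.00 − 9.525 = -5.525.
Upper fence = Q3 + 1.5·IQR = 10.35 + 9.525 = 19.875.
14.0 lies within [-5.525, 19.875].

no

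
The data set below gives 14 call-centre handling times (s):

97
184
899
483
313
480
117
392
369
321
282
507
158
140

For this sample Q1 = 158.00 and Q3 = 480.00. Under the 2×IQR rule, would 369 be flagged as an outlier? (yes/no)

IQR = Q3 − Q1 = 480.00 − 158.00 = 322.00.
Lower fence = Q1 − 2·IQR = 158.00 − 644.00 = -486.00.
Upper fence = Q3 + 2·IQR = 480.00 + 644.00 = 1124.00.
369 lies within [-486.00, 1124.00].

no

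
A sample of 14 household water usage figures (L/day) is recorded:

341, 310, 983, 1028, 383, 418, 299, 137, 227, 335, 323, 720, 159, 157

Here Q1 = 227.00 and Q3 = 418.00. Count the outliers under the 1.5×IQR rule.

3

IQR = 191.00; fences at 227.00 − 286.50 = -59.50 and 418.00 + 286.50 = 704.50.
Outside the cutoffs: 720, 983, 1028.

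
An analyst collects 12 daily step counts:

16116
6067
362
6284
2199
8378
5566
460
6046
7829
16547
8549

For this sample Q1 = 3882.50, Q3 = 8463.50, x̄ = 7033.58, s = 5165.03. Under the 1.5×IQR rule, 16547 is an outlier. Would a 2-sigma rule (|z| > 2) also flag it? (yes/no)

z = (16547 − 7033.58) / 5165.03 = 1.84.
|z| = 1.84 ≤ 2.

no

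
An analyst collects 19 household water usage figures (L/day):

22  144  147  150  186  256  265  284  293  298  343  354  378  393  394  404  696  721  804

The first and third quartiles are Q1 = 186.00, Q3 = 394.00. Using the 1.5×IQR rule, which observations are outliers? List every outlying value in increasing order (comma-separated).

IQR = Q3 − Q1 = 394.00 − 186.00 = 208.00.
Lower fence = Q1 − 1.5·IQR = 186.00 − 312.00 = -126.00.
Upper fence = Q3 + 1.5·IQR = 394.00 + 312.00 = 706.00.
721 > 706.00 → outlier.
804 > 706.00 → outlier.
All remaining values lie within [-126.00, 706.00].

721, 804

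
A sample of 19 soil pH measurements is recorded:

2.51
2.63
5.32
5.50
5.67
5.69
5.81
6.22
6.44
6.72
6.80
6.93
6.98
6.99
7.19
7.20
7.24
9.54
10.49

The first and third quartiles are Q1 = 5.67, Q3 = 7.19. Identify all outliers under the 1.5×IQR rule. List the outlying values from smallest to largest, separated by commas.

2.51, 2.63, 9.54, 10.49

IQR = Q3 − Q1 = 7.19 − 5.67 = 1.52.
Lower fence = Q1 − 1.5·IQR = 5.67 − 2.28 = 3.39.
Upper fence = Q3 + 1.5·IQR = 7.19 + 2.28 = 9.47.
2.51 < 3.39 → outlier.
2.63 < 3.39 → outlier.
9.54 > 9.47 → outlier.
10.49 > 9.47 → outlier.
All remaining values lie within [3.39, 9.47].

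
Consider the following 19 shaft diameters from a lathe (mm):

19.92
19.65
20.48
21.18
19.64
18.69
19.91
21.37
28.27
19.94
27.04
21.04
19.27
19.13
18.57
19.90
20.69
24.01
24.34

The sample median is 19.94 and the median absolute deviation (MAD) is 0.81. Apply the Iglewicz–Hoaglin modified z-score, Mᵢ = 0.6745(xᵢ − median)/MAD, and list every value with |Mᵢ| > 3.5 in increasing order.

24.34, 27.04, 28.27

|Mᵢ| > 3.5 ⇔ |xᵢ − 19.94| > 3.5·0.81/0.6745 = 4.20.
So outliers lie outside [15.74, 24.14].
24.34: M = 3.66 → outlier.
27.04: M = 5.91 → outlier.
28.27: M = 6.94 → outlier.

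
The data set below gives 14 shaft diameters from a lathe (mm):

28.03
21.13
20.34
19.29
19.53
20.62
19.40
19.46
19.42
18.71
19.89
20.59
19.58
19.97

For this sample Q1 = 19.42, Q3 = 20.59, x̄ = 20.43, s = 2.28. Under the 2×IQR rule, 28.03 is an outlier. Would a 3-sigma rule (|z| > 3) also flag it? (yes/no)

z = (28.03 − 20.43) / 2.28 = 3.33.
|z| = 3.33 > 3.

yes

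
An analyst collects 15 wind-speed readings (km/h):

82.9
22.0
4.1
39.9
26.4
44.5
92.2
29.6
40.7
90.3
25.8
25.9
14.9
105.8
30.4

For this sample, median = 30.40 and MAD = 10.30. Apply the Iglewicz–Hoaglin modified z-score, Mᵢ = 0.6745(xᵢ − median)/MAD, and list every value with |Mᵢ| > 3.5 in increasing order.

|Mᵢ| > 3.5 ⇔ |xᵢ − 30.40| > 3.5·10.30/0.6745 = 53.45.
So outliers lie outside [-23.05, 83.85].
90.3: M = 3.92 → outlier.
92.2: M = 4.05 → outlier.
105.8: M = 4.94 → outlier.

90.3, 92.2, 105.8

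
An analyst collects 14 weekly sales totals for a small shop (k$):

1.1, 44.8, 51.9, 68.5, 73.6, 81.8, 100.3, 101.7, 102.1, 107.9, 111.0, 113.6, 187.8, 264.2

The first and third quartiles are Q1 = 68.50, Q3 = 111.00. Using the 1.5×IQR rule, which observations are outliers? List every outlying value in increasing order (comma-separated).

1.1, 187.8, 264.2

IQR = Q3 − Q1 = 111.00 − 68.50 = 42.50.
Lower fence = Q1 − 1.5·IQR = 68.50 − 63.75 = 4.75.
Upper fence = Q3 + 1.5·IQR = 111.00 + 63.75 = 174.75.
1.1 < 4.75 → outlier.
187.8 > 174.75 → outlier.
264.2 > 174.75 → outlier.
All remaining values lie within [4.75, 174.75].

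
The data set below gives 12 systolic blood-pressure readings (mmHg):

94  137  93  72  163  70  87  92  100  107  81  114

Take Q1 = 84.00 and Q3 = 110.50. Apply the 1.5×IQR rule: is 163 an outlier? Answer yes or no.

IQR = Q3 − Q1 = 110.50 − 84.00 = 26.50.
Lower fence = Q1 − 1.5·IQR = 84.00 − 39.75 = 44.25.
Upper fence = Q3 + 1.5·IQR = 110.50 + 39.75 = 150.25.
163 lies above the upper fence.

yes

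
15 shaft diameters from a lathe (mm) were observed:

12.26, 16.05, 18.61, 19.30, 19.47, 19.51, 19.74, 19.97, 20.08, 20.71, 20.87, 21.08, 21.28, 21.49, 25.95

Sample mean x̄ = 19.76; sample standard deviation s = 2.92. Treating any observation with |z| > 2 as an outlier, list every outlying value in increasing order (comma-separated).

12.26, 25.95

Cutoffs at x̄ ± 2s: 19.76 ± 2·2.92 = [13.92, 25.60].
12.26: z = -2.57, |z| > 2 → outlier.
25.95: z = 2.12, |z| > 2 → outlier.
Every other value lies within [13.92, 25.60].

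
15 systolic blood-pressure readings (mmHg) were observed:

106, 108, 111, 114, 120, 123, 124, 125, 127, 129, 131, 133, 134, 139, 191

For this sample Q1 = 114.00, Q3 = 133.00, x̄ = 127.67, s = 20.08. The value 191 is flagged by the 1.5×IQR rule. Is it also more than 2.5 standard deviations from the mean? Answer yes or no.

yes

z = (191 − 127.67) / 20.08 = 3.15.
|z| = 3.15 > 2.5.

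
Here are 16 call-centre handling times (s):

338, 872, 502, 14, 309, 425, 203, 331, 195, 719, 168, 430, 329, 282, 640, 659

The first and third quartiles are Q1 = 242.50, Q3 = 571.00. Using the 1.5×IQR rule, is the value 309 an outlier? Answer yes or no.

no

IQR = Q3 − Q1 = 571.00 − 242.50 = 328.50.
Lower fence = Q1 − 1.5·IQR = 242.50 − 492.75 = -250.25.
Upper fence = Q3 + 1.5·IQR = 571.00 + 492.75 = 1063.75.
309 lies within [-250.25, 1063.75].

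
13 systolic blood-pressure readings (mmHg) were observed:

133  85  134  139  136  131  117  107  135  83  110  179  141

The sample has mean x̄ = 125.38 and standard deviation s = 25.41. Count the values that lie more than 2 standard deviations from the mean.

Cutoffs: x̄ ± 2s = [74.56, 176.20].
Outside the cutoffs: 179.

1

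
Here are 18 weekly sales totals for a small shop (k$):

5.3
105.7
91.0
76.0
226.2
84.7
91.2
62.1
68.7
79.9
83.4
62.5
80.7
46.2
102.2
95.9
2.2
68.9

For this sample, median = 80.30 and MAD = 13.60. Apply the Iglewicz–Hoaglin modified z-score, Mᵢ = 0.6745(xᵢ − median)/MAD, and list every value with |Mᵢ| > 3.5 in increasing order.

|Mᵢ| > 3.5 ⇔ |xᵢ − 80.30| > 3.5·13.60/0.6745 = 70.57.
So outliers lie outside [9.73, 150.87].
2.2: M = -3.87 → outlier.
5.3: M = -3.72 → outlier.
226.2: M = 7.24 → outlier.

2.2, 5.3, 226.2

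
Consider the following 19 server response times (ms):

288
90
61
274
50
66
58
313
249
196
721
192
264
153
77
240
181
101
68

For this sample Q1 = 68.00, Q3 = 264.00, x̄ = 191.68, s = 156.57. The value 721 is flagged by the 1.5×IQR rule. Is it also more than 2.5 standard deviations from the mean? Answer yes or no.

z = (721 − 191.68) / 156.57 = 3.38.
|z| = 3.38 > 2.5.

yes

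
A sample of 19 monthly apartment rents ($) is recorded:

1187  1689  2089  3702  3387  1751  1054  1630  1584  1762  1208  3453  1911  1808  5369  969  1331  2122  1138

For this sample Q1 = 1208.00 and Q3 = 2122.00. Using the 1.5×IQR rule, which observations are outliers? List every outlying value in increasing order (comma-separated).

IQR = Q3 − Q1 = 2122.00 − 1208.00 = 914.00.
Lower fence = Q1 − 1.5·IQR = 1208.00 − 1371.00 = -163.00.
Upper fence = Q3 + 1.5·IQR = 2122.00 + 1371.00 = 3493.00.
3702 > 3493.00 → outlier.
5369 > 3493.00 → outlier.
All remaining values lie within [-163.00, 3493.00].

3702, 5369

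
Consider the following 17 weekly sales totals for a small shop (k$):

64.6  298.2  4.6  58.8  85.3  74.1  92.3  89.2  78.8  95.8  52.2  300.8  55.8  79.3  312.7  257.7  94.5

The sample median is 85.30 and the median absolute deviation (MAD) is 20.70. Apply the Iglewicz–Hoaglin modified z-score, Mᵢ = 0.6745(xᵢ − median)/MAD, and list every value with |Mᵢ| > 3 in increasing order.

257.7, 298.2, 300.8, 312.7

|Mᵢ| > 3 ⇔ |xᵢ − 85.30| > 3·20.70/0.6745 = 92.07.
So outliers lie outside [-6.77, 177.37].
257.7: M = 5.62 → outlier.
298.2: M = 6.94 → outlier.
300.8: M = 7.02 → outlier.
312.7: M = 7.41 → outlier.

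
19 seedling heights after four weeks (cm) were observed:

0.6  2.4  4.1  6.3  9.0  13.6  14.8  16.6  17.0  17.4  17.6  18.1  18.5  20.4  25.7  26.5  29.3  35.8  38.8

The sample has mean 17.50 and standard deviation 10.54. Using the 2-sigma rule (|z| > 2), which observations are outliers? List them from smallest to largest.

Cutoffs at x̄ ± 2s: 17.50 ± 2·10.54 = [-3.58, 38.58].
38.8: z = 2.02, |z| > 2 → outlier.
Every other value lies within [-3.58, 38.58].

38.8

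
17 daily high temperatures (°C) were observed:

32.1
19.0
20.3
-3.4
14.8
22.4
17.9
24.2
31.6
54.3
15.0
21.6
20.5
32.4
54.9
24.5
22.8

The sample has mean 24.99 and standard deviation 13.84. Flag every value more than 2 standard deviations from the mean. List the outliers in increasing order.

Cutoffs at x̄ ± 2s: 24.99 ± 2·13.84 = [-2.69, 52.67].
-3.4: z = -2.05, |z| > 2 → outlier.
54.3: z = 2.12, |z| > 2 → outlier.
54.9: z = 2.16, |z| > 2 → outlier.
Every other value lies within [-2.69, 52.67].

-3.4, 54.3, 54.9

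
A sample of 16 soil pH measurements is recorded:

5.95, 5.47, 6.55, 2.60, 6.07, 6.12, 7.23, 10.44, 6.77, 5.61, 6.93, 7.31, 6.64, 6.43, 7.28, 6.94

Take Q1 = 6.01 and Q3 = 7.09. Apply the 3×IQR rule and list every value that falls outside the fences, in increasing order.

IQR = Q3 − Q1 = 7.09 − 6.01 = 1.08.
Lower fence = Q1 − 3·IQR = 6.01 − 3.24 = 2.77.
Upper fence = Q3 + 3·IQR = 7.09 + 3.24 = 10.33.
2.60 < 2.77 → outlier.
10.44 > 10.33 → outlier.
All remaining values lie within [2.77, 10.33].

2.60, 10.44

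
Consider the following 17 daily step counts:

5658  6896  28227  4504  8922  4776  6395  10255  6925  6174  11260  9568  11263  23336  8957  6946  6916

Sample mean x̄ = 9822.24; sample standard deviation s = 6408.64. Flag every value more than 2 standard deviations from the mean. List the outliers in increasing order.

23336, 28227

Cutoffs at x̄ ± 2s: 9822.24 ± 2·6408.64 = [-2995.04, 22639.52].
23336: z = 2.11, |z| > 2 → outlier.
28227: z = 2.87, |z| > 2 → outlier.
Every other value lies within [-2995.04, 22639.52].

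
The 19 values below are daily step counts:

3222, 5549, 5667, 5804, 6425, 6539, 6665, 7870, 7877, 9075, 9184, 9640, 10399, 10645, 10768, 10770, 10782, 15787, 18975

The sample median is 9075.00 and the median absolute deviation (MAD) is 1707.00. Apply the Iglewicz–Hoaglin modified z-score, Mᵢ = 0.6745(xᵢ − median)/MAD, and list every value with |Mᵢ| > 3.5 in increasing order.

|Mᵢ| > 3.5 ⇔ |xᵢ − 9075.00| > 3.5·1707.00/0.6745 = 8857.67.
So outliers lie outside [217.33, 17932.67].
18975: M = 3.91 → outlier.

18975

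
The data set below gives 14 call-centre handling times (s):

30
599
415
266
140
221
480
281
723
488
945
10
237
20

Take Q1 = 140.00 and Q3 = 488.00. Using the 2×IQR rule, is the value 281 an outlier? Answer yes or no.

IQR = Q3 − Q1 = 488.00 − 140.00 = 348.00.
Lower fence = Q1 − 2·IQR = 140.00 − 696.00 = -556.00.
Upper fence = Q3 + 2·IQR = 488.00 + 696.00 = 1184.00.
281 lies within [-556.00, 1184.00].

no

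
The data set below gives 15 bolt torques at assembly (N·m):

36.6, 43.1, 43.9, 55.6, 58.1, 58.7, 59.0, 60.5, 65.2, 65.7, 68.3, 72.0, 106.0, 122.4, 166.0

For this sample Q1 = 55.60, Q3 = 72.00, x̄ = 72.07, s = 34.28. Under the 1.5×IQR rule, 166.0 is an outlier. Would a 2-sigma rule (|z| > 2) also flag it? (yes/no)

yes

z = (166.0 − 72.07) / 34.28 = 2.74.
|z| = 2.74 > 2.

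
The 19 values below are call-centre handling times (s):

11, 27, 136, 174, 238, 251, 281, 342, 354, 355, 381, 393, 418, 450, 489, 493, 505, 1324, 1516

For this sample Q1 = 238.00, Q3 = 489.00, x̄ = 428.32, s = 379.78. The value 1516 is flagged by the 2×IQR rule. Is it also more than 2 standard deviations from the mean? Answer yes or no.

z = (1516 − 428.32) / 379.78 = 2.86.
|z| = 2.86 > 2.

yes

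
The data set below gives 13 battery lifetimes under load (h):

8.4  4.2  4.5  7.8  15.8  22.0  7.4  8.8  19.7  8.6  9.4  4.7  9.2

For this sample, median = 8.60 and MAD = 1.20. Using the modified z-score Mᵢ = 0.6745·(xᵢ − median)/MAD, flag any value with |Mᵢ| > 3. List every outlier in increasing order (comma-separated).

|Mᵢ| > 3 ⇔ |xᵢ − 8.60| > 3·1.20/0.6745 = 5.34.
So outliers lie outside [3.26, 13.94].
15.8: M = 4.05 → outlier.
19.7: M = 6.24 → outlier.
22.0: M = 7.53 → outlier.

15.8, 19.7, 22.0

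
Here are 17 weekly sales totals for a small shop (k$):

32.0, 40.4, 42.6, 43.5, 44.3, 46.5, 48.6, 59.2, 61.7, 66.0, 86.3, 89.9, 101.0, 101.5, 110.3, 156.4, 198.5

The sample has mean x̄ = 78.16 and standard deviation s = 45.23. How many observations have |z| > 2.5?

Cutoffs: x̄ ± 2.5s = [-34.915, 191.235].
Outside the cutoffs: 198.5.

1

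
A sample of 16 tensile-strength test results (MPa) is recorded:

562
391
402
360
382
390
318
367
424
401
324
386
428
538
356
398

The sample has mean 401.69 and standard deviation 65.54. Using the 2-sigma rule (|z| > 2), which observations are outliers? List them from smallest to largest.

538, 562

Cutoffs at x̄ ± 2s: 401.69 ± 2·65.54 = [270.61, 532.77].
538: z = 2.08, |z| > 2 → outlier.
562: z = 2.45, |z| > 2 → outlier.
Every other value lies within [270.61, 532.77].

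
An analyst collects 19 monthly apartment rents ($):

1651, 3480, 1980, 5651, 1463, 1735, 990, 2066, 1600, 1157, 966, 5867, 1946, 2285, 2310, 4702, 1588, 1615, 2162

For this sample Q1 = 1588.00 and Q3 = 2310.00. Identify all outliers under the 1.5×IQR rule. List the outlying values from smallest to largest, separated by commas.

IQR = Q3 − Q1 = 2310.00 − 1588.00 = 722.00.
Lower fence = Q1 − 1.5·IQR = 1588.00 − 1083.00 = 505.00.
Upper fence = Q3 + 1.5·IQR = 2310.00 + 1083.00 = 3393.00.
3480 > 3393.00 → outlier.
4702 > 3393.00 → outlier.
5651 > 3393.00 → outlier.
5867 > 3393.00 → outlier.
All remaining values lie within [505.00, 3393.00].

3480, 4702, 5651, 5867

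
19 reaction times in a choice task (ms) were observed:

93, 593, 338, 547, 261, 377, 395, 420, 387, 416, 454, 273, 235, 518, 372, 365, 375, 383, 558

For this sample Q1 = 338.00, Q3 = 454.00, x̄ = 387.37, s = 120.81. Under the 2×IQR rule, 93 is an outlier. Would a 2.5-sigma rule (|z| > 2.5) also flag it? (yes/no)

z = (93 − 387.37) / 120.81 = -2.44.
|z| = 2.44 ≤ 2.5.

no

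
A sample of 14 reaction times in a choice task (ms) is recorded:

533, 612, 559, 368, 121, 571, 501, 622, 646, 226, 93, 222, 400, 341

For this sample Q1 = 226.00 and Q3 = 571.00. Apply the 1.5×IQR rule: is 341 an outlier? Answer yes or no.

no

IQR = Q3 − Q1 = 571.00 − 226.00 = 345.00.
Lower fence = Q1 − 1.5·IQR = 226.00 − 517.50 = -291.50.
Upper fence = Q3 + 1.5·IQR = 571.00 + 517.50 = 1088.50.
341 lies within [-291.50, 1088.50].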